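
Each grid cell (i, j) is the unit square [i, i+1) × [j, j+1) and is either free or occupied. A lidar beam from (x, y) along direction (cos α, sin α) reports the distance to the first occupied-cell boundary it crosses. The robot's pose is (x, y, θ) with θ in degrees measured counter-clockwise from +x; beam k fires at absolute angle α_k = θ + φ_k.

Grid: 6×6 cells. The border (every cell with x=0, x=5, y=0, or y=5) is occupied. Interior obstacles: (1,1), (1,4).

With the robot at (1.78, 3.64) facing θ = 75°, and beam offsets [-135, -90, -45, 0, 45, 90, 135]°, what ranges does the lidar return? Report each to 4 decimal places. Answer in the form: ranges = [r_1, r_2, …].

ranges = [3.0484, 3.3336, 2.7200, 0.3727, 0.4157, 0.8075, 0.9007]

beam 1: φ=-135°, α=300°
  d=(0.5000,-0.8660)  start (1,3)  tX=0.4400 tY=0.7390  stride 1/|dx|=2.0000 1/|dy|=1.1547
    cross x-line → (2,3), t=0.4400
    cross y-line → (2,2), t=0.7390
    cross y-line → (2,1), t=1.8937
    cross x-line → (3,1), t=2.4400
    cross y-line → (3,0), t=3.0484 (wall)
  → r_1 = 3.0484
beam 2: φ=-90°, α=345°
  d=(0.9659,-0.2588)  start (1,3)  tX=0.2278 tY=2.4728  stride 1/|dx|=1.0353 1/|dy|=3.8637
    cross x-line → (2,3), t=0.2278
    cross x-line → (3,3), t=1.2630
    cross x-line → (4,3), t=2.2983
    cross y-line → (4,2), t=2.4728
    cross x-line → (5,2), t=3.3336 (wall)
  → r_2 = 3.3336
beam 3: φ=-45°, α=30°
  d=(0.8660,0.5000)  start (1,3)  tX=0.2540 tY=0.7200  stride 1/|dx|=1.1547 1/|dy|=2.0000
    cross x-line → (2,3), t=0.2540
    cross y-line → (2,4), t=0.7200
    cross x-line → (3,4), t=1.4087
    cross x-line → (4,4), t=2.5634
    cross y-line → (4,5), t=2.7200 (wall)
  → r_3 = 2.7200
beam 4: φ=0°, α=75°
  d=(0.2588,0.9659)  start (1,3)  tX=0.8500 tY=0.3727  stride 1/|dx|=3.8637 1/|dy|=1.0353
    cross y-line → (1,4), t=0.3727 (wall)
  → r_4 = 0.3727
beam 5: φ=45°, α=120°
  d=(-0.5000,0.8660)  start (1,3)  tX=1.5600 tY=0.4157  stride 1/|dx|=2.0000 1/|dy|=1.1547
    cross y-line → (1,4), t=0.4157 (wall)
  → r_5 = 0.4157
beam 6: φ=90°, α=165°
  d=(-0.9659,0.2588)  start (1,3)  tX=0.8075 tY=1.3909  stride 1/|dx|=1.0353 1/|dy|=3.8637
    cross x-line → (0,3), t=0.8075 (wall)
  → r_6 = 0.8075
beam 7: φ=135°, α=210°
  d=(-0.8660,-0.5000)  start (1,3)  tX=0.9007 tY=1.2800  stride 1/|dx|=1.1547 1/|dy|=2.0000
    cross x-line → (0,3), t=0.9007 (wall)
  → r_7 = 0.9007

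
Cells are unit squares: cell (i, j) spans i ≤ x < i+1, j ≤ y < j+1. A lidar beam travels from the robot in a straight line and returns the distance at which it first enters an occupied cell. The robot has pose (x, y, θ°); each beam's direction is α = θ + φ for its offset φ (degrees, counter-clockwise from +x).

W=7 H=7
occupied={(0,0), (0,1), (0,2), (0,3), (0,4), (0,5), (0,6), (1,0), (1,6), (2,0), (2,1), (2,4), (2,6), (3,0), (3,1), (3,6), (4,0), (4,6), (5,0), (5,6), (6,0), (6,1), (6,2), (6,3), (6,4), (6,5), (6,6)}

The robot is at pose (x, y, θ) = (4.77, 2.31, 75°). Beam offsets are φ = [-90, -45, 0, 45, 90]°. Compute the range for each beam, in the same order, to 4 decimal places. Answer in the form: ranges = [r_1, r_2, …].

ranges = [1.2734, 1.4203, 3.8202, 4.2608, 3.9030]

beam 1: φ=-90°, α=345°
  d=(0.9659,-0.2588)  start (4,2)  tX=0.2381 tY=1.1977  stride 1/|dx|=1.0353 1/|dy|=3.8637
    cross x-line → (5,2), t=0.2381
    cross y-line → (5,1), t=1.1977
    cross x-line → (6,1), t=1.2734 (wall)
  → r_1 = 1.2734
beam 2: φ=-45°, α=30°
  d=(0.8660,0.5000)  start (4,2)  tX=0.2656 tY=1.3800  stride 1/|dx|=1.1547 1/|dy|=2.0000
    cross x-line → (5,2), t=0.2656
    cross y-line → (5,3), t=1.3800
    cross x-line → (6,3), t=1.4203 (wall)
  → r_2 = 1.4203
beam 3: φ=0°, α=75°
  d=(0.2588,0.9659)  start (4,2)  tX=0.8887 tY=0.7143  stride 1/|dx|=3.8637 1/|dy|=1.0353
    cross y-line → (4,3), t=0.7143
    cross x-line → (5,3), t=0.8887
    cross y-line → (5,4), t=1.7496
    cross y-line → (5,5), t=2.7849
    cross y-line → (5,6), t=3.8202 (wall)
  → r_3 = 3.8202
beam 4: φ=45°, α=120°
  d=(-0.5000,0.8660)  start (4,2)  tX=1.5400 tY=0.7967  stride 1/|dx|=2.0000 1/|dy|=1.1547
    cross y-line → (4,3), t=0.7967
    cross x-line → (3,3), t=1.5400
    cross y-line → (3,4), t=1.9514
    cross y-line → (3,5), t=3.1061
    cross x-line → (2,5), t=3.5400
    cross y-line → (2,6), t=4.2608 (wall)
  → r_4 = 4.2608
beam 5: φ=90°, α=165°
  d=(-0.9659,0.2588)  start (4,2)  tX=0.7972 tY=2.6660  stride 1/|dx|=1.0353 1/|dy|=3.8637
    cross x-line → (3,2), t=0.7972
    cross x-line → (2,2), t=1.8324
    cross y-line → (2,3), t=2.6660
    cross x-line → (1,3), t=2.8677
    cross x-line → (0,3), t=3.9030 (wall)
  → r_5 = 3.9030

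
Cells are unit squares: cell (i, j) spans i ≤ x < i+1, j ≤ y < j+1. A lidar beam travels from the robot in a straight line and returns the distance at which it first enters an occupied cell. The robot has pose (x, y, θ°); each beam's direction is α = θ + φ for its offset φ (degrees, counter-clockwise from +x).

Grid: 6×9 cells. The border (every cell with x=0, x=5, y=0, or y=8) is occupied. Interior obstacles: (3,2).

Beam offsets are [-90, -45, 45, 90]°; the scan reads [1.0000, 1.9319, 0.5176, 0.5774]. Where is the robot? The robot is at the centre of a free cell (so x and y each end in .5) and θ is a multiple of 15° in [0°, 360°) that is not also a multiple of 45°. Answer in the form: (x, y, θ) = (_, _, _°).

(x, y, θ) = (4.5, 1.5, 240°)

The pose lattice has 27·16 = 432 candidates. Test each by forward raycasting.
  (1.5, 6.5, 15°): beam 1 = 5.6940 ≠ 1.0000 ✗
  (4.5, 3.5, 255°): beam 1 = 3.6235 ≠ 1.0000 ✗
  (1.5, 1.5, 285°): beam 1 = 0.5176 ≠ 1.0000 ✗
  (4.5, 6.5, 165°): beam 1 = 1.5529 ≠ 1.0000 ✗
  …
  (4.5, 1.5, 240°): r_1=1.0000, r_2=1.9319, r_3=0.5176, r_4=0.5774 — all match ✓
Only this pose fits every beam.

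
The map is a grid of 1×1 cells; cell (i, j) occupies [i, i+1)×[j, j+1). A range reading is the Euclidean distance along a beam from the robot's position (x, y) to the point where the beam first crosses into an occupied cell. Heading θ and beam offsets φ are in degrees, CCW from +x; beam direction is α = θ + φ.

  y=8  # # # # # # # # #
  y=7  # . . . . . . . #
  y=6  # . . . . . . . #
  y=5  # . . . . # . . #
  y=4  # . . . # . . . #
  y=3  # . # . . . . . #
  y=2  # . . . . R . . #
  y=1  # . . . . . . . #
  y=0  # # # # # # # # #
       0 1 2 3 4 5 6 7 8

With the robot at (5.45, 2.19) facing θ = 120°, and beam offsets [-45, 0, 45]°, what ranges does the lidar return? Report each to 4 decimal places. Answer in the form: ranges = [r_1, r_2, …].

beam 1: φ=-45°, α=75°
  cosα=0.2588 sinα=0.9659 | (5,2) | tMaxX 2.1250 tMaxY 0.8386 | tΔX 3.8637 tΔY 1.0353
    t=0.8386 [y] (5,3)
    t=1.8738 [y] (5,4)
    t=2.1250 [x] (6,4)
    t=2.9091 [y] (6,5)
    t=3.9444 [y] (6,6)
    t=4.9797 [y] (6,7)
    t=5.9887 [x] (7,7)
    t=6.0150 [y] (7,8) — stop
  → r_1 = 6.0150
beam 2: φ=0°, α=120°
  cosα=-0.5000 sinα=0.8660 | (5,2) | tMaxX 0.9000 tMaxY 0.9353 | tΔX 2.0000 tΔY 1.1547
    t=0.9000 [x] (4,2)
    t=0.9353 [y] (4,3)
    t=2.0900 [y] (4,4) — stop
  → r_2 = 2.0900
beam 3: φ=45°, α=165°
  cosα=-0.9659 sinα=0.2588 | (5,2) | tMaxX 0.4659 tMaxY 3.1296 | tΔX 1.0353 tΔY 3.8637
    t=0.4659 [x] (4,2)
    t=1.5012 [x] (3,2)
    t=2.5364 [x] (2,2)
    t=3.1296 [y] (2,3) — stop
  → r_3 = 3.1296

ranges = [6.0150, 2.0900, 3.1296]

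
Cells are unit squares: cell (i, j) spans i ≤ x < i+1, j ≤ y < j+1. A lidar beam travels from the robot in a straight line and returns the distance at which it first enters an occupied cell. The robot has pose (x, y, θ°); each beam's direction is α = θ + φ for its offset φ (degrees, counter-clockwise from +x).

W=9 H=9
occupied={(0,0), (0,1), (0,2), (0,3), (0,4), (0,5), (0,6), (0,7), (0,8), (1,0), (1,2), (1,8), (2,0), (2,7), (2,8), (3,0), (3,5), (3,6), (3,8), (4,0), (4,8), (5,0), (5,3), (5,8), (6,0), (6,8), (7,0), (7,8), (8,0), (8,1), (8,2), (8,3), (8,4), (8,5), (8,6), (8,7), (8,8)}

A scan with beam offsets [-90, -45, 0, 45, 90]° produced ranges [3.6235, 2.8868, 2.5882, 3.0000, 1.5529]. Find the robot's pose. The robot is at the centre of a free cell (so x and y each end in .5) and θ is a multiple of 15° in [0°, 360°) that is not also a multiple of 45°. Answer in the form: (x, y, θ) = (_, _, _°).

Enumerate (i+0.5, j+0.5, θ) over the 44 free cells and 16 admissible headings. For each, cast all 5 beams and compare to the given ranges.
  (4.5, 2.5, 75°): beam 2 = 1.0000 ≠ 2.8868 ✗
  (4.5, 5.5, 285°): beam 1 = 0.5176 ≠ 3.6235 ✗
  (6.5, 1.5, 30°): beam 1 = 0.5774 ≠ 3.6235 ✗
  (6.5, 6.5, 30°): beam 1 = 3.0000 ≠ 3.6235 ✗
  (5.5, 5.5, 345°): beam 1 = 1.5529 ≠ 3.6235 ✗
  …
  (6.5, 6.5, 255°): r_1=3.6235, r_2=2.8868, r_3=2.5882, r_4=3.0000, r_5=1.5529 — all match ✓
Unique over the lattice → pose = (6.5, 6.5, 255°).

(x, y, θ) = (6.5, 6.5, 255°)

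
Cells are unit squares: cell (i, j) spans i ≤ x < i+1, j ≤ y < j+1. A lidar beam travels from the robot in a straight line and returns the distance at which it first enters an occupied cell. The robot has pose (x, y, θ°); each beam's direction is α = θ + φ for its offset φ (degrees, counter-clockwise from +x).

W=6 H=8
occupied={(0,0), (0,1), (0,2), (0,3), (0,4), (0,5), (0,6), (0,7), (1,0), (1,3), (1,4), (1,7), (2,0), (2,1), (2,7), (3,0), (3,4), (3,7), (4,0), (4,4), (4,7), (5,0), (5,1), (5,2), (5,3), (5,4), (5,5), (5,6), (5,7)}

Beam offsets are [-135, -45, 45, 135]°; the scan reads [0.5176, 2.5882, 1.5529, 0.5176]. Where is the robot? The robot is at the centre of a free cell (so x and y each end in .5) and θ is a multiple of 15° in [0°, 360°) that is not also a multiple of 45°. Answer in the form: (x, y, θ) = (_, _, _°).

(x, y, θ) = (4.5, 1.5, 150°)

Candidates: 19 free-cell centres × 16 headings = 304 poses. Raycast each; keep the one whose scan matches to 4 dp.
  (1.5, 2.5, 195°): beam 1 = 0.5774 ≠ 0.5176 ✗
  (3.5, 5.5, 240°): beam 1 = 1.5529 ≠ 0.5176 ✗
  (3.5, 3.5, 120°): beam 1 = 1.5529 ≠ 0.5176 ✗
  (3.5, 3.5, 210°): beam 2 = 1.5529 ≠ 2.5882 ✗
  …
  (4.5, 1.5, 150°): r_1=0.5176, r_2=2.5882, r_3=1.5529, r_4=0.5176 — all match ✓
No second candidate reproduces the full scan.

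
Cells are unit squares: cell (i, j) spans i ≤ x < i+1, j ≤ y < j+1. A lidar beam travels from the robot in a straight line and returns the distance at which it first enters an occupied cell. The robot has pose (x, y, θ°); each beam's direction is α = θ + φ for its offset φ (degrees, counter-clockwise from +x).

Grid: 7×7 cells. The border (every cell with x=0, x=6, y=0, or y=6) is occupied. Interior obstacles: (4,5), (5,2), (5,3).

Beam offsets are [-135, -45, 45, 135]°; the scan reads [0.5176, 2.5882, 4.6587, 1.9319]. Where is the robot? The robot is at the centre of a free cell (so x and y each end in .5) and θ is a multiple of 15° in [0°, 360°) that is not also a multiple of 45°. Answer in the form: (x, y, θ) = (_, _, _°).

Enumerate (i+0.5, j+0.5, θ) over the 22 free cells and 16 admissible headings. For each, cast all 4 beams and compare to the given ranges.
  (1.5, 3.5, 285°): beam 1 = 0.5774 ≠ 0.5176 ✗
  (5.5, 5.5, 60°): beam 1 = 1.5529 ≠ 0.5176 ✗
  (4.5, 1.5, 60°): beam 2 = 1.5529 ≠ 2.5882 ✗
  …
  (1.5, 3.5, 330°): r_1=0.5176, r_2=2.5882, r_3=4.6587, r_4=1.9319 — all match ✓
No second candidate reproduces the full scan.

(x, y, θ) = (1.5, 3.5, 330°)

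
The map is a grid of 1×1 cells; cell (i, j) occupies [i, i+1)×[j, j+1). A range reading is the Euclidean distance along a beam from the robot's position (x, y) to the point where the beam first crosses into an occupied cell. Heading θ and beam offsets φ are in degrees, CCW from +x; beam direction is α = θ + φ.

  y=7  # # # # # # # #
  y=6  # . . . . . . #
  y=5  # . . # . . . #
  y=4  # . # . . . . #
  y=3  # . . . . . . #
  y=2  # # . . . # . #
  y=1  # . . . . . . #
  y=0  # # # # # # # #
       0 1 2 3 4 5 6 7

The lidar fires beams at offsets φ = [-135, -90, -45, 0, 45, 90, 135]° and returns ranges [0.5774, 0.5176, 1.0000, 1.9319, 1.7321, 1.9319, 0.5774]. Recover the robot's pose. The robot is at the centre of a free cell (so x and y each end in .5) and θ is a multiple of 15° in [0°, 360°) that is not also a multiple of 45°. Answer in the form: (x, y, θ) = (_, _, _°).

Candidates: 32 free-cell centres × 16 headings = 512 poses. Raycast each; keep the one whose scan matches to 4 dp.
  (4.5, 6.5, 285°): beam 1 = 1.0000 ≠ 0.5774 ✗
  (3.5, 2.5, 60°): beam 1 = 1.5529 ≠ 0.5774 ✗
  (2.5, 2.5, 330°): beam 1 = 0.5176 ≠ 0.5774 ✗
  (3.5, 4.5, 165°): beam 1 = 4.0415 ≠ 0.5774 ✗
  (1.5, 4.5, 165°): beam 2 = 2.5882 ≠ 0.5176 ✗
  …
  (1.5, 6.5, 285°): r_1=0.5774, r_2=0.5176, r_3=1.0000, r_4=1.9319, r_5=1.7321, r_6=1.9319, r_7=0.5774 — all match ✓
Only this pose fits every beam.

(x, y, θ) = (1.5, 6.5, 285°)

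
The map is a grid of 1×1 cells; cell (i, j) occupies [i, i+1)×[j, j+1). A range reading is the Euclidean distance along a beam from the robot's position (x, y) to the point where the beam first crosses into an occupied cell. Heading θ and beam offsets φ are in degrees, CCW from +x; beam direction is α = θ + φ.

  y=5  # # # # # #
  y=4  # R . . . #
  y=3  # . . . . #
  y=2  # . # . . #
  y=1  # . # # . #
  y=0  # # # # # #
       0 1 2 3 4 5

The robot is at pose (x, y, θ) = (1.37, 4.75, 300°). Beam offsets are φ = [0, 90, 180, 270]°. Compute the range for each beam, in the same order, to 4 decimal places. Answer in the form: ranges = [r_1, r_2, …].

beam 1: φ=0°, α=300°
  cosα=0.5000 sinα=-0.8660 | (1,4) | tMaxX 1.2600 tMaxY 0.8660 | tΔX 2.0000 tΔY 1.1547
    t=0.8660 [y] (1,3)
    t=1.2600 [x] (2,3)
    t=2.0207 [y] (2,2) — stop
  → r_1 = 2.0207
beam 2: φ=90°, α=30°
  cosα=0.8660 sinα=0.5000 | (1,4) | tMaxX 0.7275 tMaxY 0.5000 | tΔX 1.1547 tΔY 2.0000
    t=0.5000 [y] (1,5) — stop
  → r_2 = 0.5000
beam 3: φ=180°, α=120°
  cosα=-0.5000 sinα=0.8660 | (1,4) | tMaxX 0.7400 tMaxY 0.2887 | tΔX 2.0000 tΔY 1.1547
    t=0.2887 [y] (1,5) — stop
  → r_3 = 0.2887
beam 4: φ=270°, α=210°
  cosα=-0.8660 sinα=-0.5000 | (1,4) | tMaxX 0.4272 tMaxY 1.5000 | tΔX 1.1547 tΔY 2.0000
    t=0.4272 [x] (0,4) — stop
  → r_4 = 0.4272

ranges = [2.0207, 0.5000, 0.2887, 0.4272]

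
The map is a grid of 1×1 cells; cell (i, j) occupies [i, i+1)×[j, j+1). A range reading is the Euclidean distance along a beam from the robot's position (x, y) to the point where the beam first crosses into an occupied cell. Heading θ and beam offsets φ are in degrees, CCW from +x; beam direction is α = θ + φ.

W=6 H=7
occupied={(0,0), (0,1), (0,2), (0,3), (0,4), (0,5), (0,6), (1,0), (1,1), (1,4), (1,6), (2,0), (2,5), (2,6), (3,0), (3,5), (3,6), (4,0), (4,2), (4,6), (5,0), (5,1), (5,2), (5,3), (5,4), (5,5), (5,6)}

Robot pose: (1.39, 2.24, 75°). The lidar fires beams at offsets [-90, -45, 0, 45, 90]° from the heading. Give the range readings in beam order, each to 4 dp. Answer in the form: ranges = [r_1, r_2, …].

beam 1: φ=-90°, α=345°
  d=(0.9659,-0.2588)  start (1,2)  tX=0.6315 tY=0.9273  stride 1/|dx|=1.0353 1/|dy|=3.8637
    cross x-line → (2,2), t=0.6315
    cross y-line → (2,1), t=0.9273
    cross x-line → (3,1), t=1.6668
    cross x-line → (4,1), t=2.7021
    cross x-line → (5,1), t=3.7373 (wall)
  → r_1 = 3.7373
beam 2: φ=-45°, α=30°
  d=(0.8660,0.5000)  start (1,2)  tX=0.7044 tY=1.5200  stride 1/|dx|=1.1547 1/|dy|=2.0000
    cross x-line → (2,2), t=0.7044
    cross y-line → (2,3), t=1.5200
    cross x-line → (3,3), t=1.8591
    cross x-line → (4,3), t=3.0138
    cross y-line → (4,4), t=3.5200
    cross x-line → (5,4), t=4.1685 (wall)
  → r_2 = 4.1685
beam 3: φ=0°, α=75°
  d=(0.2588,0.9659)  start (1,2)  tX=2.3569 tY=0.7868  stride 1/|dx|=3.8637 1/|dy|=1.0353
    cross y-line → (1,3), t=0.7868
    cross y-line → (1,4), t=1.8221 (wall)
  → r_3 = 1.8221
beam 4: φ=45°, α=120°
  d=(-0.5000,0.8660)  start (1,2)  tX=0.7800 tY=0.8776  stride 1/|dx|=2.0000 1/|dy|=1.1547
    cross x-line → (0,2), t=0.7800 (wall)
  → r_4 = 0.7800
beam 5: φ=90°, α=165°
  d=(-0.9659,0.2588)  start (1,2)  tX=0.4038 tY=2.9364  stride 1/|dx|=1.0353 1/|dy|=3.8637
    cross x-line → (0,2), t=0.4038 (wall)
  → r_5 = 0.4038

ranges = [3.7373, 4.1685, 1.8221, 0.7800, 0.4038]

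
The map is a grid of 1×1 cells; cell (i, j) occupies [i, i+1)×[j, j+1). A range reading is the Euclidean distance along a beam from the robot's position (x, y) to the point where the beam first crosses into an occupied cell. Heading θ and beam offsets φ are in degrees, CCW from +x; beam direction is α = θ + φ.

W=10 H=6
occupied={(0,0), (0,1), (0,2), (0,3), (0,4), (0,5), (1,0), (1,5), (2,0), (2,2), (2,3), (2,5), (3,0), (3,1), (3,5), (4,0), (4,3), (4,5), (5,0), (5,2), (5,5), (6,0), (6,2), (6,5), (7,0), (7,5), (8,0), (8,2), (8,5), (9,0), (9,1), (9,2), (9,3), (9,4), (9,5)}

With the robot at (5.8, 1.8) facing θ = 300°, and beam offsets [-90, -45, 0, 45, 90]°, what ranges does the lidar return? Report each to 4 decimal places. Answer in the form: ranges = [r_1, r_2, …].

beam 1: φ=-90°, α=210°
  dir = (cos 210°, sin 210°) = (-0.8660, -0.5000); from cell (5,1)
  next x-line at t=0.9238, next y-line at t=1.6000; Δt_x=1.1547, Δt_y=2.0000
    x: enter (4,1) at t=0.9238
    y: enter (4,0) at t=1.6000 ← occupied
  → r_1 = 1.6000
beam 2: φ=-45°, α=255°
  dir = (cos 255°, sin 255°) = (-0.2588, -0.9659); from cell (5,1)
  next x-line at t=3.0910, next y-line at t=0.8282; Δt_x=3.8637, Δt_y=1.0353
    y: enter (5,0) at t=0.8282 ← occupied
  → r_2 = 0.8282
beam 3: φ=0°, α=300°
  dir = (cos 300°, sin 300°) = (0.5000, -0.8660); from cell (5,1)
  next x-line at t=0.4000, next y-line at t=0.9238; Δt_x=2.0000, Δt_y=1.1547
    x: enter (6,1) at t=0.4000
    y: enter (6,0) at t=0.9238 ← occupied
  → r_3 = 0.9238
beam 4: φ=45°, α=345°
  dir = (cos 345°, sin 345°) = (0.9659, -0.2588); from cell (5,1)
  next x-line at t=0.2071, next y-line at t=3.0910; Δt_x=1.0353, Δt_y=3.8637
    x: enter (6,1) at t=0.2071
    x: enter (7,1) at t=1.2423
    x: enter (8,1) at t=2.2776
    y: enter (8,0) at t=3.0910 ← occupied
  → r_4 = 3.0910
beam 5: φ=90°, α=30°
  dir = (cos 30°, sin 30°) = (0.8660, 0.5000); from cell (5,1)
  next x-line at t=0.2309, next y-line at t=0.4000; Δt_x=1.1547, Δt_y=2.0000
    x: enter (6,1) at t=0.2309
    y: enter (6,2) at t=0.4000 ← occupied
  → r_5 = 0.4000

ranges = [1.6000, 0.8282, 0.9238, 3.0910, 0.4000]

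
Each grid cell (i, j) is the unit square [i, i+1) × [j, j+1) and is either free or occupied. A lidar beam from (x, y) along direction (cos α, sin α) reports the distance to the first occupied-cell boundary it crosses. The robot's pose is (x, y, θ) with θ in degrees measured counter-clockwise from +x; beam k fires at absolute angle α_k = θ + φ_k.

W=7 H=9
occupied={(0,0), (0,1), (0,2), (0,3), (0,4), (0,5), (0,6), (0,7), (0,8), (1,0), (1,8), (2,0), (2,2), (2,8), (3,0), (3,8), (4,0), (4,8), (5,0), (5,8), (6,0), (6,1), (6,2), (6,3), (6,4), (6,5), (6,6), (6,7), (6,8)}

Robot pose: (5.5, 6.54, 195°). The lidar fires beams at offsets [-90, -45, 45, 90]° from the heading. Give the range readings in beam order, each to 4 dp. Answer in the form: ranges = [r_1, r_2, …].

ranges = [1.5115, 2.9200, 5.0000, 1.9319]

beam 1: φ=-90°, α=105°
  cosα=-0.2588 sinα=0.9659 | (5,6) | tMaxX 1.9319 tMaxY 0.4762 | tΔX 3.8637 tΔY 1.0353
    t=0.4762 [y] (5,7)
    t=1.5115 [y] (5,8) — stop
  → r_1 = 1.5115
beam 2: φ=-45°, α=150°
  cosα=-0.8660 sinα=0.5000 | (5,6) | tMaxX 0.5774 tMaxY 0.9200 | tΔX 1.1547 tΔY 2.0000
    t=0.5774 [x] (4,6)
    t=0.9200 [y] (4,7)
    t=1.7321 [x] (3,7)
    t=2.8868 [x] (2,7)
    t=2.9200 [y] (2,8) — stop
  → r_2 = 2.9200
beam 3: φ=45°, α=240°
  cosα=-0.5000 sinα=-0.8660 | (5,6) | tMaxX 1.0000 tMaxY 0.6235 | tΔX 2.0000 tΔY 1.1547
    t=0.6235 [y] (5,5)
    t=1.0000 [x] (4,5)
    t=1.7782 [y] (4,4)
    t=2.9329 [y] (4,3)
    t=3.0000 [x] (3,3)
    t=4.0876 [y] (3,2)
    t=5.0000 [x] (2,2) — stop
  → r_3 = 5.0000
beam 4: φ=90°, α=285°
  cosα=0.2588 sinα=-0.9659 | (5,6) | tMaxX 1.9319 tMaxY 0.5590 | tΔX 3.8637 tΔY 1.0353
    t=0.5590 [y] (5,5)
    t=1.5943 [y] (5,4)
    t=1.9319 [x] (6,4) — stop
  → r_4 = 1.9319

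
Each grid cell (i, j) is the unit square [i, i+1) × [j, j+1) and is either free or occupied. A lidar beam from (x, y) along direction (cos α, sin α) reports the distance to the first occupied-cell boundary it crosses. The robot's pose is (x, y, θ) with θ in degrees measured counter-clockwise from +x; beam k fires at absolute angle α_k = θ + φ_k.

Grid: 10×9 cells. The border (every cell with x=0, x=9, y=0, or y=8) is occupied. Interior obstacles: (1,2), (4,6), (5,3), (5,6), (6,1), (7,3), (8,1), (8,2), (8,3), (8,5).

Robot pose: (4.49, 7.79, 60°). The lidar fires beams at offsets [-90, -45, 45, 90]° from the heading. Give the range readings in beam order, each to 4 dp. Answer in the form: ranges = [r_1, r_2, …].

ranges = [1.5800, 0.8114, 0.2174, 0.4200]

beam 1: φ=-90°, α=330°
  cosα=0.8660 sinα=-0.5000 | (4,7) | tMaxX 0.5889 tMaxY 1.5800 | tΔX 1.1547 tΔY 2.0000
    t=0.5889 [x] (5,7)
    t=1.5800 [y] (5,6) — stop
  → r_1 = 1.5800
beam 2: φ=-45°, α=15°
  cosα=0.9659 sinα=0.2588 | (4,7) | tMaxX 0.5280 tMaxY 0.8114 | tΔX 1.0353 tΔY 3.8637
    t=0.5280 [x] (5,7)
    t=0.8114 [y] (5,8) — stop
  → r_2 = 0.8114
beam 3: φ=45°, α=105°
  cosα=-0.2588 sinα=0.9659 | (4,7) | tMaxX 1.8932 tMaxY 0.2174 | tΔX 3.8637 tΔY 1.0353
    t=0.2174 [y] (4,8) — stop
  → r_3 = 0.2174
beam 4: φ=90°, α=150°
  cosα=-0.8660 sinα=0.5000 | (4,7) | tMaxX 0.5658 tMaxY 0.4200 | tΔX 1.1547 tΔY 2.0000
    t=0.4200 [y] (4,8) — stop
  → r_4 = 0.4200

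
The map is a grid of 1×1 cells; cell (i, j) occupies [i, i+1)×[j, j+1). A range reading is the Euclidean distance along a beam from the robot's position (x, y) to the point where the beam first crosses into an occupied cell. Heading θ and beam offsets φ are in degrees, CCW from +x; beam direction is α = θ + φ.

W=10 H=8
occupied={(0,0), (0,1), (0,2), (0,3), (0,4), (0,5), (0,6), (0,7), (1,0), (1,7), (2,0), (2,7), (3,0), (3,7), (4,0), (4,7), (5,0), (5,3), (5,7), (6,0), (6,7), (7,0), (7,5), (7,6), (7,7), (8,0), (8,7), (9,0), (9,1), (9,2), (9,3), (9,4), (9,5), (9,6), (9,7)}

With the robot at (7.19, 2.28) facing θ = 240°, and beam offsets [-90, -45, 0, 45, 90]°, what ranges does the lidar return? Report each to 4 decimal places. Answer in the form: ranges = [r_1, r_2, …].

beam 1: φ=-90°, α=150°
  cosα=-0.8660 sinα=0.5000 | (7,2) | tMaxX 0.2194 tMaxY 1.4400 | tΔX 1.1547 tΔY 2.0000
    t=0.2194 [x] (6,2)
    t=1.3741 [x] (5,2)
    t=1.4400 [y] (5,3) — stop
  → r_1 = 1.4400
beam 2: φ=-45°, α=195°
  cosα=-0.9659 sinα=-0.2588 | (7,2) | tMaxX 0.1967 tMaxY 1.0818 | tΔX 1.0353 tΔY 3.8637
    t=0.1967 [x] (6,2)
    t=1.0818 [y] (6,1)
    t=1.2320 [x] (5,1)
    t=2.2673 [x] (4,1)
    t=3.3025 [x] (3,1)
    t=4.3378 [x] (2,1)
    t=4.9455 [y] (2,0) — stop
  → r_2 = 4.9455
beam 3: φ=0°, α=240°
  cosα=-0.5000 sinα=-0.8660 | (7,2) | tMaxX 0.3800 tMaxY 0.3233 | tΔX 2.0000 tΔY 1.1547
    t=0.3233 [y] (7,1)
    t=0.3800 [x] (6,1)
    t=1.4780 [y] (6,0) — stop
  → r_3 = 1.4780
beam 4: φ=45°, α=285°
  cosα=0.2588 sinα=-0.9659 | (7,2) | tMaxX 3.1296 tMaxY 0.2899 | tΔX 3.8637 tΔY 1.0353
    t=0.2899 [y] (7,1)
    t=1.3252 [y] (7,0) — stop
  → r_4 = 1.3252
beam 5: φ=90°, α=330°
  cosα=0.8660 sinα=-0.5000 | (7,2) | tMaxX 0.9353 tMaxY 0.5600 | tΔX 1.1547 tΔY 2.0000
    t=0.5600 [y] (7,1)
    t=0.9353 [x] (8,1)
    t=2.0900 [x] (9,1) — stop
  → r_5 = 2.0900

ranges = [1.4400, 4.9455, 1.4780, 1.3252, 2.0900]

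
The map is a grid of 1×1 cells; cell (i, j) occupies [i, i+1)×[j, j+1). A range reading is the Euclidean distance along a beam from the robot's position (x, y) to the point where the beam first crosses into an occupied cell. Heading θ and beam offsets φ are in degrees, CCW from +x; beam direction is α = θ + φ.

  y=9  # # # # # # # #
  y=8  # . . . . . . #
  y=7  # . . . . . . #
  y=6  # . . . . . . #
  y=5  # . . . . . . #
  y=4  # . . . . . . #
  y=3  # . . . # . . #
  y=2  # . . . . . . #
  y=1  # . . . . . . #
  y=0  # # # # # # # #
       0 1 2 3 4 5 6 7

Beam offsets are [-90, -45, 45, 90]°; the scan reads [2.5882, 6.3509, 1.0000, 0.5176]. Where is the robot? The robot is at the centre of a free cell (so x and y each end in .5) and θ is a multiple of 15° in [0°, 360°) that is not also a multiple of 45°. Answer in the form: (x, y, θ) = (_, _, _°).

(x, y, θ) = (1.5, 4.5, 75°)

Enumerate (i+0.5, j+0.5, θ) over the 47 free cells and 16 admissible headings. For each, cast all 4 beams and compare to the given ranges.
  (1.5, 6.5, 165°): beam 2 = 1.0000 ≠ 6.3509 ✗
  (3.5, 4.5, 330°): beam 1 = 4.0415 ≠ 2.5882 ✗
  (2.5, 2.5, 285°): beam 1 = 1.5529 ≠ 2.5882 ✗
  …
  (1.5, 4.5, 75°): r_1=2.5882, r_2=6.3509, r_3=1.0000, r_4=0.5176 — all match ✓
Only this pose fits every beam.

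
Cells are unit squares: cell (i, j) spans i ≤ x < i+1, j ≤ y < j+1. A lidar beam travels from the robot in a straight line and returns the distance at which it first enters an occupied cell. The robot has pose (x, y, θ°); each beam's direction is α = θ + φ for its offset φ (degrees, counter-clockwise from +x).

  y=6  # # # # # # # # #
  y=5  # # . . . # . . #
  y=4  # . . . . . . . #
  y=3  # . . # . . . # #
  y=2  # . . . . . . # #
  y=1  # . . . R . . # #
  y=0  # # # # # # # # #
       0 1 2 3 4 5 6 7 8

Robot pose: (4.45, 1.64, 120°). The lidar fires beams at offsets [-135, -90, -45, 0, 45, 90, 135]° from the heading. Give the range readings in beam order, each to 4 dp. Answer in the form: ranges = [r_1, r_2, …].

ranges = [2.4728, 2.9445, 3.4785, 1.5704, 3.5717, 1.2800, 0.6626]

beam 1: φ=-135°, α=345°
  d=(0.9659,-0.2588)  start (4,1)  tX=0.5694 tY=2.4728  stride 1/|dx|=1.0353 1/|dy|=3.8637
    cross x-line → (5,1), t=0.5694
    cross x-line → (6,1), t=1.6047
    cross y-line → (6,0), t=2.4728 (wall)
  → r_1 = 2.4728
beam 2: φ=-90°, α=30°
  d=(0.8660,0.5000)  start (4,1)  tX=0.6351 tY=0.7200  stride 1/|dx|=1.1547 1/|dy|=2.0000
    cross x-line → (5,1), t=0.6351
    cross y-line → (5,2), t=0.7200
    cross x-line → (6,2), t=1.7898
    cross y-line → (6,3), t=2.7200
    cross x-line → (7,3), t=2.9445 (wall)
  → r_2 = 2.9445
beam 3: φ=-45°, α=75°
  d=(0.2588,0.9659)  start (4,1)  tX=2.1250 tY=0.3727  stride 1/|dx|=3.8637 1/|dy|=1.0353
    cross y-line → (4,2), t=0.3727
    cross y-line → (4,3), t=1.4080
    cross x-line → (5,3), t=2.1250
    cross y-line → (5,4), t=2.4433
    cross y-line → (5,5), t=3.4785 (wall)
  → r_3 = 3.4785
beam 4: φ=0°, α=120°
  d=(-0.5000,0.8660)  start (4,1)  tX=0.9000 tY=0.4157  stride 1/|dx|=2.0000 1/|dy|=1.1547
    cross y-line → (4,2), t=0.4157
    cross x-line → (3,2), t=0.9000
    cross y-line → (3,3), t=1.5704 (wall)
  → r_4 = 1.5704
beam 5: φ=45°, α=165°
  d=(-0.9659,0.2588)  start (4,1)  tX=0.4659 tY=1.3909  stride 1/|dx|=1.0353 1/|dy|=3.8637
    cross x-line → (3,1), t=0.4659
    cross y-line → (3,2), t=1.3909
    cross x-line → (2,2), t=1.5012
    cross x-line → (1,2), t=2.5364
    cross x-line → (0,2), t=3.5717 (wall)
  → r_5 = 3.5717
beam 6: φ=90°, α=210°
  d=(-0.8660,-0.5000)  start (4,1)  tX=0.5196 tY=1.2800  stride 1/|dx|=1.1547 1/|dy|=2.0000
    cross x-line → (3,1), t=0.5196
    cross y-line → (3,0), t=1.2800 (wall)
  → r_6 = 1.2800
beam 7: φ=135°, α=255°
  d=(-0.2588,-0.9659)  start (4,1)  tX=1.7387 tY=0.6626  stride 1/|dx|=3.8637 1/|dy|=1.0353
    cross y-line → (4,0), t=0.6626 (wall)
  → r_7 = 0.6626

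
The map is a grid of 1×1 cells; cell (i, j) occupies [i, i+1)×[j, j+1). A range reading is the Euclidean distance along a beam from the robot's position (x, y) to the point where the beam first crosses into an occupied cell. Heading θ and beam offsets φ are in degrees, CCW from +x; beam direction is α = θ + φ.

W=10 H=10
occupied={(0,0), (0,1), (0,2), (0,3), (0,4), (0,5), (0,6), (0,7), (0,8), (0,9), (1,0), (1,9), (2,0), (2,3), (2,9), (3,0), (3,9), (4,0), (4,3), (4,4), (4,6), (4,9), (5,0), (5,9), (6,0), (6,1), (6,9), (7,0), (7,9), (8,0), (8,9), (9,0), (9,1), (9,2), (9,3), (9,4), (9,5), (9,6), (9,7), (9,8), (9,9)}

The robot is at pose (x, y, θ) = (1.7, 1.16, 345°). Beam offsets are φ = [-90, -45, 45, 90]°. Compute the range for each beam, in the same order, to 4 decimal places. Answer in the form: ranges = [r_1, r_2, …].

beam 1: φ=-90°, α=255°
  dir = (cos 255°, sin 255°) = (-0.2588, -0.9659); from cell (1,1)
  next x-line at t=2.7046, next y-line at t=0.1656; Δt_x=3.8637, Δt_y=1.0353
    y: enter (1,0) at t=0.1656 ← occupied
  → r_1 = 0.1656
beam 2: φ=-45°, α=300°
  dir = (cos 300°, sin 300°) = (0.5000, -0.8660); from cell (1,1)
  next x-line at t=0.6000, next y-line at t=0.1848; Δt_x=2.0000, Δt_y=1.1547
    y: enter (1,0) at t=0.1848 ← occupied
  → r_2 = 0.1848
beam 3: φ=45°, α=30°
  dir = (cos 30°, sin 30°) = (0.8660, 0.5000); from cell (1,1)
  next x-line at t=0.3464, next y-line at t=1.6800; Δt_x=1.1547, Δt_y=2.0000
    x: enter (2,1) at t=0.3464
    x: enter (3,1) at t=1.5011
    y: enter (3,2) at t=1.6800
    x: enter (4,2) at t=2.6558
    y: enter (4,3) at t=3.6800 ← occupied
  → r_3 = 3.6800
beam 4: φ=90°, α=75°
  dir = (cos 75°, sin 75°) = (0.2588, 0.9659); from cell (1,1)
  next x-line at t=1.1591, next y-line at t=0.8696; Δt_x=3.8637, Δt_y=1.0353
    y: enter (1,2) at t=0.8696
    x: enter (2,2) at t=1.1591
    y: enter (2,3) at t=1.9049 ← occupied
  → r_4 = 1.9049

ranges = [0.1656, 0.1848, 3.6800, 1.9049]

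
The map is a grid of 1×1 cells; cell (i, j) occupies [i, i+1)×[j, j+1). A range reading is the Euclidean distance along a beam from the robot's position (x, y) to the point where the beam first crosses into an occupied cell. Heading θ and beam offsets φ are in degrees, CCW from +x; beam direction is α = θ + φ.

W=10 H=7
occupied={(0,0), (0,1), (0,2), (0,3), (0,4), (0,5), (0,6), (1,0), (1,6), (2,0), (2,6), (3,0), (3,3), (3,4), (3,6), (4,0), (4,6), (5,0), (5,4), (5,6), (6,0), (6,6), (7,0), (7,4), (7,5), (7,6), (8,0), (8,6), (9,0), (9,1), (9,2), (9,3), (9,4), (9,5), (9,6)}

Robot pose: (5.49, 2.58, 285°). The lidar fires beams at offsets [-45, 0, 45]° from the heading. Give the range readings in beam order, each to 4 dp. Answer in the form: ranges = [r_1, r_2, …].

ranges = [1.8244, 1.6357, 3.1600]

beam 1: φ=-45°, α=240°
  cosα=-0.5000 sinα=-0.8660 | (5,2) | tMaxX 0.9800 tMaxY 0.6697 | tΔX 2.0000 tΔY 1.1547
    t=0.6697 [y] (5,1)
    t=0.9800 [x] (4,1)
    t=1.8244 [y] (4,0) — stop
  → r_1 = 1.8244
beam 2: φ=0°, α=285°
  cosα=0.2588 sinα=-0.9659 | (5,2) | tMaxX 1.9705 tMaxY 0.6005 | tΔX 3.8637 tΔY 1.0353
    t=0.6005 [y] (5,1)
    t=1.6357 [y] (5,0) — stop
  → r_2 = 1.6357
beam 3: φ=45°, α=330°
  cosα=0.8660 sinα=-0.5000 | (5,2) | tMaxX 0.5889 tMaxY 1.1600 | tΔX 1.1547 tΔY 2.0000
    t=0.5889 [x] (6,2)
    t=1.1600 [y] (6,1)
    t=1.7436 [x] (7,1)
    t=2.8983 [x] (8,1)
    t=3.1600 [y] (8,0) — stop
  → r_3 = 3.1600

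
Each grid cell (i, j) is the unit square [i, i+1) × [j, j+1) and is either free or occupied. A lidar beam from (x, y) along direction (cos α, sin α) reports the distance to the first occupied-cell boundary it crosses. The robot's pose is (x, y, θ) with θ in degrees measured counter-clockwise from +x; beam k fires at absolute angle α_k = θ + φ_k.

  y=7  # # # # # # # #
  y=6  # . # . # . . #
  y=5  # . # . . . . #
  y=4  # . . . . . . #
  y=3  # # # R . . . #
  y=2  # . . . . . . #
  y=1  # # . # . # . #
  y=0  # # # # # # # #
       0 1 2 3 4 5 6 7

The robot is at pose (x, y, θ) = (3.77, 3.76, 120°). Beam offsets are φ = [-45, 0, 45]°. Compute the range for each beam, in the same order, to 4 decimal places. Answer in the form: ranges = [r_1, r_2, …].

beam 1: φ=-45°, α=75°
  dir = (cos 75°, sin 75°) = (0.2588, 0.9659); from cell (3,3)
  next x-line at t=0.8887, next y-line at t=0.2485; Δt_x=3.8637, Δt_y=1.0353
    y: enter (3,4) at t=0.2485
    x: enter (4,4) at t=0.8887
    y: enter (4,5) at t=1.2837
    y: enter (4,6) at t=2.3190 ← occupied
  → r_1 = 2.3190
beam 2: φ=0°, α=120°
  dir = (cos 120°, sin 120°) = (-0.5000, 0.8660); from cell (3,3)
  next x-line at t=1.5400, next y-line at t=0.2771; Δt_x=2.0000, Δt_y=1.1547
    y: enter (3,4) at t=0.2771
    y: enter (3,5) at t=1.4318
    x: enter (2,5) at t=1.5400 ← occupied
  → r_2 = 1.5400
beam 3: φ=45°, α=165°
  dir = (cos 165°, sin 165°) = (-0.9659, 0.2588); from cell (3,3)
  next x-line at t=0.7972, next y-line at t=0.9273; Δt_x=1.0353, Δt_y=3.8637
    x: enter (2,3) at t=0.7972 ← occupied
  → r_3 = 0.7972

ranges = [2.3190, 1.5400, 0.7972]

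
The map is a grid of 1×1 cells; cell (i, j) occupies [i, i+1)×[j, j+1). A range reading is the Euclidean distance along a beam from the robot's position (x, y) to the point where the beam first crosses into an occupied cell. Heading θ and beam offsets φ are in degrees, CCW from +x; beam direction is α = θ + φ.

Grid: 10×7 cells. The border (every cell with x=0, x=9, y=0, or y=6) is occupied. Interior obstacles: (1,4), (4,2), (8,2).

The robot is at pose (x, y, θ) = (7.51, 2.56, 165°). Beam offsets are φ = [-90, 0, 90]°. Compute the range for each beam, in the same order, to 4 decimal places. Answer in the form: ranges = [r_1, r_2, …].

ranges = [3.5614, 5.7044, 1.6150]

beam 1: φ=-90°, α=75°
  dir = (cos 75°, sin 75°) = (0.2588, 0.9659); from cell (7,2)
  next x-line at t=1.8932, next y-line at t=0.4555; Δt_x=3.8637, Δt_y=1.0353
    y: enter (7,3) at t=0.4555
    y: enter (7,4) at t=1.4908
    x: enter (8,4) at t=1.8932
    y: enter (8,5) at t=2.5261
    y: enter (8,6) at t=3.5614 ← occupied
  → r_1 = 3.5614
beam 2: φ=0°, α=165°
  dir = (cos 165°, sin 165°) = (-0.9659, 0.2588); from cell (7,2)
  next x-line at t=0.5280, next y-line at t=1.7000; Δt_x=1.0353, Δt_y=3.8637
    x: enter (6,2) at t=0.5280
    x: enter (5,2) at t=1.5633
    y: enter (5,3) at t=1.7000
    x: enter (4,3) at t=2.5985
    x: enter (3,3) at t=3.6338
    x: enter (2,3) at t=4.6691
    y: enter (2,4) at t=5.5637
    x: enter (1,4) at t=5.7044 ← occupied
  → r_2 = 5.7044
beam 3: φ=90°, α=255°
  dir = (cos 255°, sin 255°) = (-0.2588, -0.9659); from cell (7,2)
  next x-line at t=1.9705, next y-line at t=0.5798; Δt_x=3.8637, Δt_y=1.0353
    y: enter (7,1) at t=0.5798
    y: enter (7,0) at t=1.6150 ← occupied
  → r_3 = 1.6150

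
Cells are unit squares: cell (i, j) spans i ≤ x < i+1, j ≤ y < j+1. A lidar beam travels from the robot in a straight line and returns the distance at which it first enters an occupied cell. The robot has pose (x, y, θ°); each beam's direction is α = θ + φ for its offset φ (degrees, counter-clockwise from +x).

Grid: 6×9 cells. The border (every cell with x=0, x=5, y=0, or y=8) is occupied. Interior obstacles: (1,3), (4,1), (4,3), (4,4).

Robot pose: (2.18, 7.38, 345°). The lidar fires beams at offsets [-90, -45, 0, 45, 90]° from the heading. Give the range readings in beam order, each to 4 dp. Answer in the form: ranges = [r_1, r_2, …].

ranges = [3.4992, 3.6400, 2.9195, 1.2400, 0.6419]

beam 1: φ=-90°, α=255°
  dir = (cos 255°, sin 255°) = (-0.2588, -0.9659); from cell (2,7)
  next x-line at t=0.6955, next y-line at t=0.3934; Δt_x=3.8637, Δt_y=1.0353
    y: enter (2,6) at t=0.3934
    x: enter (1,6) at t=0.6955
    y: enter (1,5) at t=1.4287
    y: enter (1,4) at t=2.4640
    y: enter (1,3) at t=3.4992 ← occupied
  → r_1 = 3.4992
beam 2: φ=-45°, α=300°
  dir = (cos 300°, sin 300°) = (0.5000, -0.8660); from cell (2,7)
  next x-line at t=1.6400, next y-line at t=0.4388; Δt_x=2.0000, Δt_y=1.1547
    y: enter (2,6) at t=0.4388
    y: enter (2,5) at t=1.5935
    x: enter (3,5) at t=1.6400
    y: enter (3,4) at t=2.7482
    x: enter (4,4) at t=3.6400 ← occupied
  → r_2 = 3.6400
beam 3: φ=0°, α=345°
  dir = (cos 345°, sin 345°) = (0.9659, -0.2588); from cell (2,7)
  next x-line at t=0.8489, next y-line at t=1.4682; Δt_x=1.0353, Δt_y=3.8637
    x: enter (3,7) at t=0.8489
    y: enter (3,6) at t=1.4682
    x: enter (4,6) at t=1.8842
    x: enter (5,6) at t=2.9195 ← occupied
  → r_3 = 2.9195
beam 4: φ=45°, α=30°
  dir = (cos 30°, sin 30°) = (0.8660, 0.5000); from cell (2,7)
  next x-line at t=0.9469, next y-line at t=1.2400; Δt_x=1.1547, Δt_y=2.0000
    x: enter (3,7) at t=0.9469
    y: enter (3,8) at t=1.2400 ← occupied
  → r_4 = 1.2400
beam 5: φ=90°, α=75°
  dir = (cos 75°, sin 75°) = (0.2588, 0.9659); from cell (2,7)
  next x-line at t=3.1682, next y-line at t=0.6419; Δt_x=3.8637, Δt_y=1.0353
    y: enter (2,8) at t=0.6419 ← occupied
  → r_5 = 0.6419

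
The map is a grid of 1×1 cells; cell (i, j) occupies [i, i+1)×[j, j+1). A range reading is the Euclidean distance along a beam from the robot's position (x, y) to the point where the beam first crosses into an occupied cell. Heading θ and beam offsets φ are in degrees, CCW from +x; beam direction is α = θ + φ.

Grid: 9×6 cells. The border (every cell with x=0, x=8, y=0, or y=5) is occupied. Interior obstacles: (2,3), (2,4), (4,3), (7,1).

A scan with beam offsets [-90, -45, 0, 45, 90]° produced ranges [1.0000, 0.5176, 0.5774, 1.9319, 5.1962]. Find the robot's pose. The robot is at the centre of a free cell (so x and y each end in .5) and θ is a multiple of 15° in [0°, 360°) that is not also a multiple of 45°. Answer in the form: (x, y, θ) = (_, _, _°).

(x, y, θ) = (3.5, 1.5, 300°)

Enumerate (i+0.5, j+0.5, θ) over the 24 free cells and 16 admissible headings. For each, cast all 5 beams and compare to the given ranges.
  (2.5, 2.5, 285°): beam 1 = 1.5529 ≠ 1.0000 ✗
  (1.5, 1.5, 195°): beam 1 = 1.9319 ≠ 1.0000 ✗
  (1.5, 4.5, 285°): beam 1 = 0.5176 ≠ 1.0000 ✗
  (2.5, 1.5, 105°): beam 1 = 5.6940 ≠ 1.0000 ✗
  (6.5, 1.5, 105°): beam 1 = 0.5176 ≠ 1.0000 ✗
  …
  (3.5, 1.5, 300°): r_1=1.0000, r_2=0.5176, r_3=0.5774, r_4=1.9319, r_5=5.1962 — all match ✓
Only this pose fits every beam.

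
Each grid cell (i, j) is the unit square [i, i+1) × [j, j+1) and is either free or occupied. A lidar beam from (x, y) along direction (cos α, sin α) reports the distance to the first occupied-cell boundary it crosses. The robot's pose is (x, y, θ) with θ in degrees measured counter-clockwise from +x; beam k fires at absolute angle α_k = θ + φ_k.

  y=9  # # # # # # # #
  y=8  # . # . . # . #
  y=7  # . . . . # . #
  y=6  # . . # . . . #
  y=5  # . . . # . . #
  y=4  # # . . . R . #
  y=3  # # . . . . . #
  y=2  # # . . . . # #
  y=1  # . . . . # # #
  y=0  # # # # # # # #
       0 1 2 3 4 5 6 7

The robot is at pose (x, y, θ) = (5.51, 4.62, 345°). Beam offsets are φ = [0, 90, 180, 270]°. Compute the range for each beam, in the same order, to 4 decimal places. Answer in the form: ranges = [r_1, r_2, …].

ranges = [1.5426, 4.5345, 1.4682, 3.7477]

beam 1: φ=0°, α=345°
  direction (0.9659, -0.2588); cell (5,4); t to first gridline: x 0.5073, y 2.3955 (then +1.0353 / +3.8637)
    (6,4) via x @ 0.5073
    (7,4) via x @ 1.5426  # hit
  → r_1 = 1.5426
beam 2: φ=90°, α=75°
  direction (0.2588, 0.9659); cell (5,4); t to first gridline: x 1.8932, y 0.3934 (then +3.8637 / +1.0353)
    (5,5) via y @ 0.3934
    (5,6) via y @ 1.4287
    (6,6) via x @ 1.8932
    (6,7) via y @ 2.4640
    (6,8) via y @ 3.4992
    (6,9) via y @ 4.5345  # hit
  → r_2 = 4.5345
beam 3: φ=180°, α=165°
  direction (-0.9659, 0.2588); cell (5,4); t to first gridline: x 0.5280, y 1.4682 (then +1.0353 / +3.8637)
    (4,4) via x @ 0.5280
    (4,5) via y @ 1.4682  # hit
  → r_3 = 1.4682
beam 4: φ=270°, α=255°
  direction (-0.2588, -0.9659); cell (5,4); t to first gridline: x 1.9705, y 0.6419 (then +3.8637 / +1.0353)
    (5,3) via y @ 0.6419
    (5,2) via y @ 1.6771
    (4,2) via x @ 1.9705
    (4,1) via y @ 2.7124
    (4,0) via y @ 3.7477  # hit
  → r_4 = 3.7477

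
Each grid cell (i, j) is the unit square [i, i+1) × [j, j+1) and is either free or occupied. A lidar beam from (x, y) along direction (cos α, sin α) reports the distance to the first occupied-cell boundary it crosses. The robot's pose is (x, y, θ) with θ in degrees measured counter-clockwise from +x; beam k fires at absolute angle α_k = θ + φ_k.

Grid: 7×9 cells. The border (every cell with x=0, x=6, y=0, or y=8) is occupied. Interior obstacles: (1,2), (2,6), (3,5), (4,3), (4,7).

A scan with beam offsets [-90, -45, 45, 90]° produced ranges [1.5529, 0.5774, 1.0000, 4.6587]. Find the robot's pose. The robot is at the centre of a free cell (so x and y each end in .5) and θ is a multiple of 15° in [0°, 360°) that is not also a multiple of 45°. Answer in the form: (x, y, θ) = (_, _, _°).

(x, y, θ) = (5.5, 2.5, 15°)

Candidates: 30 free-cell centres × 16 headings = 480 poses. Raycast each; keep the one whose scan matches to 4 dp.
  (1.5, 6.5, 300°): beam 1 = 0.5774 ≠ 1.5529 ✗
  (2.5, 4.5, 240°): beam 1 = 1.7321 ≠ 1.5529 ✗
  (2.5, 5.5, 285°): beam 2 = 2.8868 ≠ 0.5774 ✗
  (3.5, 4.5, 60°): beam 1 = 1.0000 ≠ 1.5529 ✗
  …
  (5.5, 2.5, 15°): r_1=1.5529, r_2=0.5774, r_3=1.0000, r_4=4.6587 — all match ✓
Only this pose fits every beam.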